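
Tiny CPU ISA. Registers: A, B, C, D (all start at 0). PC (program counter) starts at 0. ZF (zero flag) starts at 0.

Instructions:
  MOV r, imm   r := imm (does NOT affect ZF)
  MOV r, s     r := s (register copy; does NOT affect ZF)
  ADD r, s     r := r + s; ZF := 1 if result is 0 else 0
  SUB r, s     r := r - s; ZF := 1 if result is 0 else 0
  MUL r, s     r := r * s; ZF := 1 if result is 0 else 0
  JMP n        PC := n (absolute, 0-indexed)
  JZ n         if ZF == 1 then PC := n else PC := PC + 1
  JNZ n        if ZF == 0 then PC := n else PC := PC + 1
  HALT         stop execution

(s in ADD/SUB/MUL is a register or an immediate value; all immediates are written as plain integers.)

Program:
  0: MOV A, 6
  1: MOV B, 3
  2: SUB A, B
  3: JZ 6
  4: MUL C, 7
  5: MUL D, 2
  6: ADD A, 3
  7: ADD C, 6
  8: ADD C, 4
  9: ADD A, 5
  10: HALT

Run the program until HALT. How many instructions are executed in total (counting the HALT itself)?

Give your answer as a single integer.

Step 1: PC=0 exec 'MOV A, 6'. After: A=6 B=0 C=0 D=0 ZF=0 PC=1
Step 2: PC=1 exec 'MOV B, 3'. After: A=6 B=3 C=0 D=0 ZF=0 PC=2
Step 3: PC=2 exec 'SUB A, B'. After: A=3 B=3 C=0 D=0 ZF=0 PC=3
Step 4: PC=3 exec 'JZ 6'. After: A=3 B=3 C=0 D=0 ZF=0 PC=4
Step 5: PC=4 exec 'MUL C, 7'. After: A=3 B=3 C=0 D=0 ZF=1 PC=5
Step 6: PC=5 exec 'MUL D, 2'. After: A=3 B=3 C=0 D=0 ZF=1 PC=6
Step 7: PC=6 exec 'ADD A, 3'. After: A=6 B=3 C=0 D=0 ZF=0 PC=7
Step 8: PC=7 exec 'ADD C, 6'. After: A=6 B=3 C=6 D=0 ZF=0 PC=8
Step 9: PC=8 exec 'ADD C, 4'. After: A=6 B=3 C=10 D=0 ZF=0 PC=9
Step 10: PC=9 exec 'ADD A, 5'. After: A=11 B=3 C=10 D=0 ZF=0 PC=10
Step 11: PC=10 exec 'HALT'. After: A=11 B=3 C=10 D=0 ZF=0 PC=10 HALTED
Total instructions executed: 11

Answer: 11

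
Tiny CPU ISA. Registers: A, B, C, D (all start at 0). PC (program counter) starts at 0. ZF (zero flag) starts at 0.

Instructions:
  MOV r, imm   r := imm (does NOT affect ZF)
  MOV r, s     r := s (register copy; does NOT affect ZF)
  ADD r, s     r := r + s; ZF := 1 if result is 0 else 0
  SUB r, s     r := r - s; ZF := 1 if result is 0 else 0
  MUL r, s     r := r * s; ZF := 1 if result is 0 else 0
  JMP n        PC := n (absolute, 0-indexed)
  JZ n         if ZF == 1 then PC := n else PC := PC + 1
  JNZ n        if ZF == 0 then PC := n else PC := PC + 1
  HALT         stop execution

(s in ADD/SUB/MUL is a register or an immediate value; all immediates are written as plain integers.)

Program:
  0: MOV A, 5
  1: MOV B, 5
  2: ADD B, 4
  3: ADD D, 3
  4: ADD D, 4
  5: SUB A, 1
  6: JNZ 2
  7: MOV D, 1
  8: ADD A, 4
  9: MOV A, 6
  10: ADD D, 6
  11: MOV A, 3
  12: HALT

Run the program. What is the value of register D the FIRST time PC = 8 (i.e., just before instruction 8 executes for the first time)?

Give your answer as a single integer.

Step 1: PC=0 exec 'MOV A, 5'. After: A=5 B=0 C=0 D=0 ZF=0 PC=1
Step 2: PC=1 exec 'MOV B, 5'. After: A=5 B=5 C=0 D=0 ZF=0 PC=2
Step 3: PC=2 exec 'ADD B, 4'. After: A=5 B=9 C=0 D=0 ZF=0 PC=3
Step 4: PC=3 exec 'ADD D, 3'. After: A=5 B=9 C=0 D=3 ZF=0 PC=4
Step 5: PC=4 exec 'ADD D, 4'. After: A=5 B=9 C=0 D=7 ZF=0 PC=5
Step 6: PC=5 exec 'SUB A, 1'. After: A=4 B=9 C=0 D=7 ZF=0 PC=6
Step 7: PC=6 exec 'JNZ 2'. After: A=4 B=9 C=0 D=7 ZF=0 PC=2
Step 8: PC=2 exec 'ADD B, 4'. After: A=4 B=13 C=0 D=7 ZF=0 PC=3
Step 9: PC=3 exec 'ADD D, 3'. After: A=4 B=13 C=0 D=10 ZF=0 PC=4
Step 10: PC=4 exec 'ADD D, 4'. After: A=4 B=13 C=0 D=14 ZF=0 PC=5
Step 11: PC=5 exec 'SUB A, 1'. After: A=3 B=13 C=0 D=14 ZF=0 PC=6
Step 12: PC=6 exec 'JNZ 2'. After: A=3 B=13 C=0 D=14 ZF=0 PC=2
Step 13: PC=2 exec 'ADD B, 4'. After: A=3 B=17 C=0 D=14 ZF=0 PC=3
Step 14: PC=3 exec 'ADD D, 3'. After: A=3 B=17 C=0 D=17 ZF=0 PC=4
Step 15: PC=4 exec 'ADD D, 4'. After: A=3 B=17 C=0 D=21 ZF=0 PC=5
Step 16: PC=5 exec 'SUB A, 1'. After: A=2 B=17 C=0 D=21 ZF=0 PC=6
Step 17: PC=6 exec 'JNZ 2'. After: A=2 B=17 C=0 D=21 ZF=0 PC=2
Step 18: PC=2 exec 'ADD B, 4'. After: A=2 B=21 C=0 D=21 ZF=0 PC=3
Step 19: PC=3 exec 'ADD D, 3'. After: A=2 B=21 C=0 D=24 ZF=0 PC=4
Step 20: PC=4 exec 'ADD D, 4'. After: A=2 B=21 C=0 D=28 ZF=0 PC=5
Step 21: PC=5 exec 'SUB A, 1'. After: A=1 B=21 C=0 D=28 ZF=0 PC=6
Step 22: PC=6 exec 'JNZ 2'. After: A=1 B=21 C=0 D=28 ZF=0 PC=2
Step 23: PC=2 exec 'ADD B, 4'. After: A=1 B=25 C=0 D=28 ZF=0 PC=3
Step 24: PC=3 exec 'ADD D, 3'. After: A=1 B=25 C=0 D=31 ZF=0 PC=4
Step 25: PC=4 exec 'ADD D, 4'. After: A=1 B=25 C=0 D=35 ZF=0 PC=5
Step 26: PC=5 exec 'SUB A, 1'. After: A=0 B=25 C=0 D=35 ZF=1 PC=6
Step 27: PC=6 exec 'JNZ 2'. After: A=0 B=25 C=0 D=35 ZF=1 PC=7
Step 28: PC=7 exec 'MOV D, 1'. After: A=0 B=25 C=0 D=1 ZF=1 PC=8
First time PC=8: D=1

1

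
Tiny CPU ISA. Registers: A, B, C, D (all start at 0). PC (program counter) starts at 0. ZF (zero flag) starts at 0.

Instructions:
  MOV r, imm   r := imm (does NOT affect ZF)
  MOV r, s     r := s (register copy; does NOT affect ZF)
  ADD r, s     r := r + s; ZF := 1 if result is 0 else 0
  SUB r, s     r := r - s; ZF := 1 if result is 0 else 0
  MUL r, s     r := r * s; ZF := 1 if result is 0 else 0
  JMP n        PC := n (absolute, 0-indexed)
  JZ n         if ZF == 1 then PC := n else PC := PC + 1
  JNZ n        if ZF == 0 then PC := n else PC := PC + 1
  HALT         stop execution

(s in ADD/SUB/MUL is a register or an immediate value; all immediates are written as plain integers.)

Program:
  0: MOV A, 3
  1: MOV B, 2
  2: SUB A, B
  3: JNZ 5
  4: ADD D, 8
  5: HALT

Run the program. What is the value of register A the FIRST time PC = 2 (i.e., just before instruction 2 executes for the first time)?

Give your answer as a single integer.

Step 1: PC=0 exec 'MOV A, 3'. After: A=3 B=0 C=0 D=0 ZF=0 PC=1
Step 2: PC=1 exec 'MOV B, 2'. After: A=3 B=2 C=0 D=0 ZF=0 PC=2
First time PC=2: A=3

3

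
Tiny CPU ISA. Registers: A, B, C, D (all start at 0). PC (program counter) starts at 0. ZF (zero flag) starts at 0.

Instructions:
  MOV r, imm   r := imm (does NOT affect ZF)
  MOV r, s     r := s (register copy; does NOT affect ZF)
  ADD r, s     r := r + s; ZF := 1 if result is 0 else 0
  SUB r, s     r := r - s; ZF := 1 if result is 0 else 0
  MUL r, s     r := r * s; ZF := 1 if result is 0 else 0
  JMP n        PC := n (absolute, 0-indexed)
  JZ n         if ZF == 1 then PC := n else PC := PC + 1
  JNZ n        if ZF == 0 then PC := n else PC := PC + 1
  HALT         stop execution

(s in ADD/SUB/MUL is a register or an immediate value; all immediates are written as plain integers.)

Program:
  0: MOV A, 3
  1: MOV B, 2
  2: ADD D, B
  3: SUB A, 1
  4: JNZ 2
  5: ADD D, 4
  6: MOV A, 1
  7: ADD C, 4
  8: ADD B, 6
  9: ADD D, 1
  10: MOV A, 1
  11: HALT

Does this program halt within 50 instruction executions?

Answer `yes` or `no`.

Step 1: PC=0 exec 'MOV A, 3'. After: A=3 B=0 C=0 D=0 ZF=0 PC=1
Step 2: PC=1 exec 'MOV B, 2'. After: A=3 B=2 C=0 D=0 ZF=0 PC=2
Step 3: PC=2 exec 'ADD D, B'. After: A=3 B=2 C=0 D=2 ZF=0 PC=3
Step 4: PC=3 exec 'SUB A, 1'. After: A=2 B=2 C=0 D=2 ZF=0 PC=4
Step 5: PC=4 exec 'JNZ 2'. After: A=2 B=2 C=0 D=2 ZF=0 PC=2
Step 6: PC=2 exec 'ADD D, B'. After: A=2 B=2 C=0 D=4 ZF=0 PC=3
Step 7: PC=3 exec 'SUB A, 1'. After: A=1 B=2 C=0 D=4 ZF=0 PC=4
Step 8: PC=4 exec 'JNZ 2'. After: A=1 B=2 C=0 D=4 ZF=0 PC=2
Step 9: PC=2 exec 'ADD D, B'. After: A=1 B=2 C=0 D=6 ZF=0 PC=3
Step 10: PC=3 exec 'SUB A, 1'. After: A=0 B=2 C=0 D=6 ZF=1 PC=4
Step 11: PC=4 exec 'JNZ 2'. After: A=0 B=2 C=0 D=6 ZF=1 PC=5
Step 12: PC=5 exec 'ADD D, 4'. After: A=0 B=2 C=0 D=10 ZF=0 PC=6
Step 13: PC=6 exec 'MOV A, 1'. After: A=1 B=2 C=0 D=10 ZF=0 PC=7
Step 14: PC=7 exec 'ADD C, 4'. After: A=1 B=2 C=4 D=10 ZF=0 PC=8
Step 15: PC=8 exec 'ADD B, 6'. After: A=1 B=8 C=4 D=10 ZF=0 PC=9
Step 16: PC=9 exec 'ADD D, 1'. After: A=1 B=8 C=4 D=11 ZF=0 PC=10
Step 17: PC=10 exec 'MOV A, 1'. After: A=1 B=8 C=4 D=11 ZF=0 PC=11
Step 18: PC=11 exec 'HALT'. After: A=1 B=8 C=4 D=11 ZF=0 PC=11 HALTED

Answer: yes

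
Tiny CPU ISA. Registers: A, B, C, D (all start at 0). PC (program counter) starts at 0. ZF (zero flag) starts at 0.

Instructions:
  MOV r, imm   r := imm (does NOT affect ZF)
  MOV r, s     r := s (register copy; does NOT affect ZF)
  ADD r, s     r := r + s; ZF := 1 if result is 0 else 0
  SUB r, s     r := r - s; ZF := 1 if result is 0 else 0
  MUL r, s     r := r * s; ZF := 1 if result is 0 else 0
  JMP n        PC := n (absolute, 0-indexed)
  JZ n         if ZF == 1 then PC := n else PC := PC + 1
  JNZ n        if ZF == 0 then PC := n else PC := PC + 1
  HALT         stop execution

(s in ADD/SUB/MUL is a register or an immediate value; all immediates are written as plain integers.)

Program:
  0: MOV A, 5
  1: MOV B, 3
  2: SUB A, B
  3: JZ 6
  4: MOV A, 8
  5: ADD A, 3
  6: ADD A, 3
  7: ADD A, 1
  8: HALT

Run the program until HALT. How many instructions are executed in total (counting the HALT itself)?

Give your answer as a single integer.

Answer: 9

Derivation:
Step 1: PC=0 exec 'MOV A, 5'. After: A=5 B=0 C=0 D=0 ZF=0 PC=1
Step 2: PC=1 exec 'MOV B, 3'. After: A=5 B=3 C=0 D=0 ZF=0 PC=2
Step 3: PC=2 exec 'SUB A, B'. After: A=2 B=3 C=0 D=0 ZF=0 PC=3
Step 4: PC=3 exec 'JZ 6'. After: A=2 B=3 C=0 D=0 ZF=0 PC=4
Step 5: PC=4 exec 'MOV A, 8'. After: A=8 B=3 C=0 D=0 ZF=0 PC=5
Step 6: PC=5 exec 'ADD A, 3'. After: A=11 B=3 C=0 D=0 ZF=0 PC=6
Step 7: PC=6 exec 'ADD A, 3'. After: A=14 B=3 C=0 D=0 ZF=0 PC=7
Step 8: PC=7 exec 'ADD A, 1'. After: A=15 B=3 C=0 D=0 ZF=0 PC=8
Step 9: PC=8 exec 'HALT'. After: A=15 B=3 C=0 D=0 ZF=0 PC=8 HALTED
Total instructions executed: 9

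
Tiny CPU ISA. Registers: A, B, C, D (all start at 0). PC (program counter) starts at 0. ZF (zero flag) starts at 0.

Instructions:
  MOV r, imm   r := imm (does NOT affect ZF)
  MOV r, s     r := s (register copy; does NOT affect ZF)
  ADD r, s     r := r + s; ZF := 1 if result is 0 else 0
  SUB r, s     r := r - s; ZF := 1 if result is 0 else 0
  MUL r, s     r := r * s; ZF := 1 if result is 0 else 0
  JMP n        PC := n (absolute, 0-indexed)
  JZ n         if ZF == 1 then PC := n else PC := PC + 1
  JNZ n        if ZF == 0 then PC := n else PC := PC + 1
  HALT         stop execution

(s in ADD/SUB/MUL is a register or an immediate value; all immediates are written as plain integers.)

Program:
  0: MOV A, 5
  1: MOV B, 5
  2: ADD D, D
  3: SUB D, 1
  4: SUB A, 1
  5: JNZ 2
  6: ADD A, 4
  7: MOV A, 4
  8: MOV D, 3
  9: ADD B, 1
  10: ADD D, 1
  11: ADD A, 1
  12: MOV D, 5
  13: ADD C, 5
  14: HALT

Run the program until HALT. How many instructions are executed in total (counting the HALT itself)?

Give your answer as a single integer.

Step 1: PC=0 exec 'MOV A, 5'. After: A=5 B=0 C=0 D=0 ZF=0 PC=1
Step 2: PC=1 exec 'MOV B, 5'. After: A=5 B=5 C=0 D=0 ZF=0 PC=2
Step 3: PC=2 exec 'ADD D, D'. After: A=5 B=5 C=0 D=0 ZF=1 PC=3
Step 4: PC=3 exec 'SUB D, 1'. After: A=5 B=5 C=0 D=-1 ZF=0 PC=4
Step 5: PC=4 exec 'SUB A, 1'. After: A=4 B=5 C=0 D=-1 ZF=0 PC=5
Step 6: PC=5 exec 'JNZ 2'. After: A=4 B=5 C=0 D=-1 ZF=0 PC=2
Step 7: PC=2 exec 'ADD D, D'. After: A=4 B=5 C=0 D=-2 ZF=0 PC=3
Step 8: PC=3 exec 'SUB D, 1'. After: A=4 B=5 C=0 D=-3 ZF=0 PC=4
Step 9: PC=4 exec 'SUB A, 1'. After: A=3 B=5 C=0 D=-3 ZF=0 PC=5
Step 10: PC=5 exec 'JNZ 2'. After: A=3 B=5 C=0 D=-3 ZF=0 PC=2
Step 11: PC=2 exec 'ADD D, D'. After: A=3 B=5 C=0 D=-6 ZF=0 PC=3
Step 12: PC=3 exec 'SUB D, 1'. After: A=3 B=5 C=0 D=-7 ZF=0 PC=4
Step 13: PC=4 exec 'SUB A, 1'. After: A=2 B=5 C=0 D=-7 ZF=0 PC=5
Step 14: PC=5 exec 'JNZ 2'. After: A=2 B=5 C=0 D=-7 ZF=0 PC=2
Step 15: PC=2 exec 'ADD D, D'. After: A=2 B=5 C=0 D=-14 ZF=0 PC=3
Step 16: PC=3 exec 'SUB D, 1'. After: A=2 B=5 C=0 D=-15 ZF=0 PC=4
Step 17: PC=4 exec 'SUB A, 1'. After: A=1 B=5 C=0 D=-15 ZF=0 PC=5
Step 18: PC=5 exec 'JNZ 2'. After: A=1 B=5 C=0 D=-15 ZF=0 PC=2
Step 19: PC=2 exec 'ADD D, D'. After: A=1 B=5 C=0 D=-30 ZF=0 PC=3
Step 20: PC=3 exec 'SUB D, 1'. After: A=1 B=5 C=0 D=-31 ZF=0 PC=4
Step 21: PC=4 exec 'SUB A, 1'. After: A=0 B=5 C=0 D=-31 ZF=1 PC=5
Step 22: PC=5 exec 'JNZ 2'. After: A=0 B=5 C=0 D=-31 ZF=1 PC=6
Step 23: PC=6 exec 'ADD A, 4'. After: A=4 B=5 C=0 D=-31 ZF=0 PC=7
Step 24: PC=7 exec 'MOV A, 4'. After: A=4 B=5 C=0 D=-31 ZF=0 PC=8
Step 25: PC=8 exec 'MOV D, 3'. After: A=4 B=5 C=0 D=3 ZF=0 PC=9
Step 26: PC=9 exec 'ADD B, 1'. After: A=4 B=6 C=0 D=3 ZF=0 PC=10
Step 27: PC=10 exec 'ADD D, 1'. After: A=4 B=6 C=0 D=4 ZF=0 PC=11
Step 28: PC=11 exec 'ADD A, 1'. After: A=5 B=6 C=0 D=4 ZF=0 PC=12
Step 29: PC=12 exec 'MOV D, 5'. After: A=5 B=6 C=0 D=5 ZF=0 PC=13
Step 30: PC=13 exec 'ADD C, 5'. After: A=5 B=6 C=5 D=5 ZF=0 PC=14
Step 31: PC=14 exec 'HALT'. After: A=5 B=6 C=5 D=5 ZF=0 PC=14 HALTED
Total instructions executed: 31

Answer: 31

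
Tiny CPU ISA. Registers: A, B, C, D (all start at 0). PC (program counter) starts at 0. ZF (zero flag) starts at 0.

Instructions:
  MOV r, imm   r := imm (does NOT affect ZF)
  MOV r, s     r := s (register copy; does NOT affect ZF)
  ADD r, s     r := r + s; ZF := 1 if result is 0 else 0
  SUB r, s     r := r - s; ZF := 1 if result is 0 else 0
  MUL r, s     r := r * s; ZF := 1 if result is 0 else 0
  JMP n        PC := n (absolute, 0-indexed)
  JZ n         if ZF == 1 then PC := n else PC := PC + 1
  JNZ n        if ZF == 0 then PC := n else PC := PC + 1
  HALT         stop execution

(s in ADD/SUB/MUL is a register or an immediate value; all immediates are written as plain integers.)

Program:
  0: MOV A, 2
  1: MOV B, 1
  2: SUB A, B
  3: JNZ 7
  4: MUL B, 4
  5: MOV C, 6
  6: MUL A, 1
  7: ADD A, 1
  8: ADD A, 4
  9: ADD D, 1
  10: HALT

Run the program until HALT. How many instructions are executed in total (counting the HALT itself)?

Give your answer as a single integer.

Answer: 8

Derivation:
Step 1: PC=0 exec 'MOV A, 2'. After: A=2 B=0 C=0 D=0 ZF=0 PC=1
Step 2: PC=1 exec 'MOV B, 1'. After: A=2 B=1 C=0 D=0 ZF=0 PC=2
Step 3: PC=2 exec 'SUB A, B'. After: A=1 B=1 C=0 D=0 ZF=0 PC=3
Step 4: PC=3 exec 'JNZ 7'. After: A=1 B=1 C=0 D=0 ZF=0 PC=7
Step 5: PC=7 exec 'ADD A, 1'. After: A=2 B=1 C=0 D=0 ZF=0 PC=8
Step 6: PC=8 exec 'ADD A, 4'. After: A=6 B=1 C=0 D=0 ZF=0 PC=9
Step 7: PC=9 exec 'ADD D, 1'. After: A=6 B=1 C=0 D=1 ZF=0 PC=10
Step 8: PC=10 exec 'HALT'. After: A=6 B=1 C=0 D=1 ZF=0 PC=10 HALTED
Total instructions executed: 8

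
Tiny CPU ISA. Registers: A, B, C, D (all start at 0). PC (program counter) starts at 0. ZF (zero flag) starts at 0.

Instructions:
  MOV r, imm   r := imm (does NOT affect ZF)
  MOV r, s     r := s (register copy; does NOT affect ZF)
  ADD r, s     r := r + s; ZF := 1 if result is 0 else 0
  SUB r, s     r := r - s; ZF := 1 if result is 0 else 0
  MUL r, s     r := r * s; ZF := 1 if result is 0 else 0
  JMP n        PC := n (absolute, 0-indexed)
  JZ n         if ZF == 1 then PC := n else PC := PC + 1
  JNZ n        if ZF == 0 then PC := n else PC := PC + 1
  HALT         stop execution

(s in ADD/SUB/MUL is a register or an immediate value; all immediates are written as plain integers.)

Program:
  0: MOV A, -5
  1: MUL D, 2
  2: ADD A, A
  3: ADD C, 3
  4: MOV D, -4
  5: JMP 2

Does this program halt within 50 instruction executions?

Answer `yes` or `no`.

Step 1: PC=0 exec 'MOV A, -5'. After: A=-5 B=0 C=0 D=0 ZF=0 PC=1
Step 2: PC=1 exec 'MUL D, 2'. After: A=-5 B=0 C=0 D=0 ZF=1 PC=2
Step 3: PC=2 exec 'ADD A, A'. After: A=-10 B=0 C=0 D=0 ZF=0 PC=3
Step 4: PC=3 exec 'ADD C, 3'. After: A=-10 B=0 C=3 D=0 ZF=0 PC=4
Step 5: PC=4 exec 'MOV D, -4'. After: A=-10 B=0 C=3 D=-4 ZF=0 PC=5
Step 6: PC=5 exec 'JMP 2'. After: A=-10 B=0 C=3 D=-4 ZF=0 PC=2
Step 7: PC=2 exec 'ADD A, A'. After: A=-20 B=0 C=3 D=-4 ZF=0 PC=3
Step 8: PC=3 exec 'ADD C, 3'. After: A=-20 B=0 C=6 D=-4 ZF=0 PC=4
Step 9: PC=4 exec 'MOV D, -4'. After: A=-20 B=0 C=6 D=-4 ZF=0 PC=5
Step 10: PC=5 exec 'JMP 2'. After: A=-20 B=0 C=6 D=-4 ZF=0 PC=2
Step 11: PC=2 exec 'ADD A, A'. After: A=-40 B=0 C=6 D=-4 ZF=0 PC=3
Step 12: PC=3 exec 'ADD C, 3'. After: A=-40 B=0 C=9 D=-4 ZF=0 PC=4
Step 13: PC=4 exec 'MOV D, -4'. After: A=-40 B=0 C=9 D=-4 ZF=0 PC=5
Step 14: PC=5 exec 'JMP 2'. After: A=-40 B=0 C=9 D=-4 ZF=0 PC=2
Step 15: PC=2 exec 'ADD A, A'. After: A=-80 B=0 C=9 D=-4 ZF=0 PC=3
After 50 steps: not halted. PC revisits the same instructions with no path to HALT; will never halt.

Answer: no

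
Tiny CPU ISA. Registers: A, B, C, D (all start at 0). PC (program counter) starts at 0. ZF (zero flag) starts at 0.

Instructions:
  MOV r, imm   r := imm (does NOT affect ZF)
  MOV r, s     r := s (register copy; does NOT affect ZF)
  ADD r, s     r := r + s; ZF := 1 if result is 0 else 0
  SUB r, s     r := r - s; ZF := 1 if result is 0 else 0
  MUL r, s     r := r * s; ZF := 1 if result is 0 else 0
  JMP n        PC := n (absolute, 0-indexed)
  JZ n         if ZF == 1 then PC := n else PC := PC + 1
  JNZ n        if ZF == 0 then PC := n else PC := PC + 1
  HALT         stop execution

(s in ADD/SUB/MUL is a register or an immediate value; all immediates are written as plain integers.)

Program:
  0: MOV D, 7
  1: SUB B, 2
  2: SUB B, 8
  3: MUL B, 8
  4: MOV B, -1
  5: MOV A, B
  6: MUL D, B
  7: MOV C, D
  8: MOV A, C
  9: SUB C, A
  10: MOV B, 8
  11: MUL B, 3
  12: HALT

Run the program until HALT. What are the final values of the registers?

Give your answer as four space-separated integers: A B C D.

Answer: -7 24 0 -7

Derivation:
Step 1: PC=0 exec 'MOV D, 7'. After: A=0 B=0 C=0 D=7 ZF=0 PC=1
Step 2: PC=1 exec 'SUB B, 2'. After: A=0 B=-2 C=0 D=7 ZF=0 PC=2
Step 3: PC=2 exec 'SUB B, 8'. After: A=0 B=-10 C=0 D=7 ZF=0 PC=3
Step 4: PC=3 exec 'MUL B, 8'. After: A=0 B=-80 C=0 D=7 ZF=0 PC=4
Step 5: PC=4 exec 'MOV B, -1'. After: A=0 B=-1 C=0 D=7 ZF=0 PC=5
Step 6: PC=5 exec 'MOV A, B'. After: A=-1 B=-1 C=0 D=7 ZF=0 PC=6
Step 7: PC=6 exec 'MUL D, B'. After: A=-1 B=-1 C=0 D=-7 ZF=0 PC=7
Step 8: PC=7 exec 'MOV C, D'. After: A=-1 B=-1 C=-7 D=-7 ZF=0 PC=8
Step 9: PC=8 exec 'MOV A, C'. After: A=-7 B=-1 C=-7 D=-7 ZF=0 PC=9
Step 10: PC=9 exec 'SUB C, A'. After: A=-7 B=-1 C=0 D=-7 ZF=1 PC=10
Step 11: PC=10 exec 'MOV B, 8'. After: A=-7 B=8 C=0 D=-7 ZF=1 PC=11
Step 12: PC=11 exec 'MUL B, 3'. After: A=-7 B=24 C=0 D=-7 ZF=0 PC=12
Step 13: PC=12 exec 'HALT'. After: A=-7 B=24 C=0 D=-7 ZF=0 PC=12 HALTED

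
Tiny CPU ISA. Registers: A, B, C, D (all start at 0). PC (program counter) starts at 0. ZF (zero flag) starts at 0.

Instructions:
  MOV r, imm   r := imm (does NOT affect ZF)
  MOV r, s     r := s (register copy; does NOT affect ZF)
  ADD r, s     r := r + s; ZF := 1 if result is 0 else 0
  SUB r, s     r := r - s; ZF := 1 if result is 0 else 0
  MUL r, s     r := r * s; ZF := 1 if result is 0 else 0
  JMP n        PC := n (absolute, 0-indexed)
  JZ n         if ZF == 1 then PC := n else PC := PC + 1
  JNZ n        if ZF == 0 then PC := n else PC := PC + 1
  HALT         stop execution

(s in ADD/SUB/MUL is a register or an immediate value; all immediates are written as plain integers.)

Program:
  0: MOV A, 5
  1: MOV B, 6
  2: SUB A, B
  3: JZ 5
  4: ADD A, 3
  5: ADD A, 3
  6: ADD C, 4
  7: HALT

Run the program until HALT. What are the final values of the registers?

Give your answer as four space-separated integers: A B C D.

Answer: 5 6 4 0

Derivation:
Step 1: PC=0 exec 'MOV A, 5'. After: A=5 B=0 C=0 D=0 ZF=0 PC=1
Step 2: PC=1 exec 'MOV B, 6'. After: A=5 B=6 C=0 D=0 ZF=0 PC=2
Step 3: PC=2 exec 'SUB A, B'. After: A=-1 B=6 C=0 D=0 ZF=0 PC=3
Step 4: PC=3 exec 'JZ 5'. After: A=-1 B=6 C=0 D=0 ZF=0 PC=4
Step 5: PC=4 exec 'ADD A, 3'. After: A=2 B=6 C=0 D=0 ZF=0 PC=5
Step 6: PC=5 exec 'ADD A, 3'. After: A=5 B=6 C=0 D=0 ZF=0 PC=6
Step 7: PC=6 exec 'ADD C, 4'. After: A=5 B=6 C=4 D=0 ZF=0 PC=7
Step 8: PC=7 exec 'HALT'. After: A=5 B=6 C=4 D=0 ZF=0 PC=7 HALTED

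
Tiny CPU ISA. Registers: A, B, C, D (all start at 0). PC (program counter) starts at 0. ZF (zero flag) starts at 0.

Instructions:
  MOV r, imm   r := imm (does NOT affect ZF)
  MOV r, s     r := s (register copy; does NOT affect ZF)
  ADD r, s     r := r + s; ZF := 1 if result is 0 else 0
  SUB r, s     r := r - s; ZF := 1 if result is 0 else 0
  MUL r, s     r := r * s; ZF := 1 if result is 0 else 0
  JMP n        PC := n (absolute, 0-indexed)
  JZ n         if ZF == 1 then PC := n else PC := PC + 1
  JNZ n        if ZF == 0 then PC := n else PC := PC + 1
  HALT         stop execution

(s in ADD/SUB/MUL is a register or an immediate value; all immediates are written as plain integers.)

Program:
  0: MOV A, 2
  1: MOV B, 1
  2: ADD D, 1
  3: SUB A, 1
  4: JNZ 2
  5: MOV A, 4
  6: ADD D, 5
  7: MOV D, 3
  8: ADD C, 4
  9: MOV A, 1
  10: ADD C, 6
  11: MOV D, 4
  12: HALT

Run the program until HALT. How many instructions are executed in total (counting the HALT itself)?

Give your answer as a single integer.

Answer: 16

Derivation:
Step 1: PC=0 exec 'MOV A, 2'. After: A=2 B=0 C=0 D=0 ZF=0 PC=1
Step 2: PC=1 exec 'MOV B, 1'. After: A=2 B=1 C=0 D=0 ZF=0 PC=2
Step 3: PC=2 exec 'ADD D, 1'. After: A=2 B=1 C=0 D=1 ZF=0 PC=3
Step 4: PC=3 exec 'SUB A, 1'. After: A=1 B=1 C=0 D=1 ZF=0 PC=4
Step 5: PC=4 exec 'JNZ 2'. After: A=1 B=1 C=0 D=1 ZF=0 PC=2
Step 6: PC=2 exec 'ADD D, 1'. After: A=1 B=1 C=0 D=2 ZF=0 PC=3
Step 7: PC=3 exec 'SUB A, 1'. After: A=0 B=1 C=0 D=2 ZF=1 PC=4
Step 8: PC=4 exec 'JNZ 2'. After: A=0 B=1 C=0 D=2 ZF=1 PC=5
Step 9: PC=5 exec 'MOV A, 4'. After: A=4 B=1 C=0 D=2 ZF=1 PC=6
Step 10: PC=6 exec 'ADD D, 5'. After: A=4 B=1 C=0 D=7 ZF=0 PC=7
Step 11: PC=7 exec 'MOV D, 3'. After: A=4 B=1 C=0 D=3 ZF=0 PC=8
Step 12: PC=8 exec 'ADD C, 4'. After: A=4 B=1 C=4 D=3 ZF=0 PC=9
Step 13: PC=9 exec 'MOV A, 1'. After: A=1 B=1 C=4 D=3 ZF=0 PC=10
Step 14: PC=10 exec 'ADD C, 6'. After: A=1 B=1 C=10 D=3 ZF=0 PC=11
Step 15: PC=11 exec 'MOV D, 4'. After: A=1 B=1 C=10 D=4 ZF=0 PC=12
Step 16: PC=12 exec 'HALT'. After: A=1 B=1 C=10 D=4 ZF=0 PC=12 HALTED
Total instructions executed: 16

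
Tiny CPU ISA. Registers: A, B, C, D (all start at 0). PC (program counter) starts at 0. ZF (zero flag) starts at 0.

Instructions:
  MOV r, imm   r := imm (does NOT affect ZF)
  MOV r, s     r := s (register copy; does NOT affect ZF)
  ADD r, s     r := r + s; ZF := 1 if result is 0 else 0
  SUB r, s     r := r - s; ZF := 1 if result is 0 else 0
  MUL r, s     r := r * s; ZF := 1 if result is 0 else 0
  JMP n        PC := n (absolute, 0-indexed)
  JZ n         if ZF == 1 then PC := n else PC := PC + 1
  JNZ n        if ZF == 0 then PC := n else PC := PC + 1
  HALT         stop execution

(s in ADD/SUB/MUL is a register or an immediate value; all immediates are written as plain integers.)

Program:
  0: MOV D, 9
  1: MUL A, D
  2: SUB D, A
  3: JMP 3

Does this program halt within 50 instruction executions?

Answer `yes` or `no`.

Answer: no

Derivation:
Step 1: PC=0 exec 'MOV D, 9'. After: A=0 B=0 C=0 D=9 ZF=0 PC=1
Step 2: PC=1 exec 'MUL A, D'. After: A=0 B=0 C=0 D=9 ZF=1 PC=2
Step 3: PC=2 exec 'SUB D, A'. After: A=0 B=0 C=0 D=9 ZF=0 PC=3
Step 4: PC=3 exec 'JMP 3'. After: A=0 B=0 C=0 D=9 ZF=0 PC=3
State after step 4 equals state after step 3: the program is in a cycle of length 1 and will never halt.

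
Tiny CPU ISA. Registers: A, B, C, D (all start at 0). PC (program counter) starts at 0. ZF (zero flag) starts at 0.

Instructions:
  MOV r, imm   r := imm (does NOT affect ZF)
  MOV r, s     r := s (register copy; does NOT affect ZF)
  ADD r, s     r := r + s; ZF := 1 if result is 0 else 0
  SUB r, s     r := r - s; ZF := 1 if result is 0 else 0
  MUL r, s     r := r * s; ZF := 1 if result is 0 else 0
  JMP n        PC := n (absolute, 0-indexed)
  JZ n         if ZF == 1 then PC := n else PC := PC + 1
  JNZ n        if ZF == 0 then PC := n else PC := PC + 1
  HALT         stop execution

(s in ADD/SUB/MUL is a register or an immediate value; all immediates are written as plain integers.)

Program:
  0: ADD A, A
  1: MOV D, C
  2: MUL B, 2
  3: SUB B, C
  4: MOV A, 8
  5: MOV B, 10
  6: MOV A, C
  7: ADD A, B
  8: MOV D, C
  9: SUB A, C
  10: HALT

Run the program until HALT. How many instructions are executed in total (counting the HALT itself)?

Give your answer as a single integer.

Answer: 11

Derivation:
Step 1: PC=0 exec 'ADD A, A'. After: A=0 B=0 C=0 D=0 ZF=1 PC=1
Step 2: PC=1 exec 'MOV D, C'. After: A=0 B=0 C=0 D=0 ZF=1 PC=2
Step 3: PC=2 exec 'MUL B, 2'. After: A=0 B=0 C=0 D=0 ZF=1 PC=3
Step 4: PC=3 exec 'SUB B, C'. After: A=0 B=0 C=0 D=0 ZF=1 PC=4
Step 5: PC=4 exec 'MOV A, 8'. After: A=8 B=0 C=0 D=0 ZF=1 PC=5
Step 6: PC=5 exec 'MOV B, 10'. After: A=8 B=10 C=0 D=0 ZF=1 PC=6
Step 7: PC=6 exec 'MOV A, C'. After: A=0 B=10 C=0 D=0 ZF=1 PC=7
Step 8: PC=7 exec 'ADD A, B'. After: A=10 B=10 C=0 D=0 ZF=0 PC=8
Step 9: PC=8 exec 'MOV D, C'. After: A=10 B=10 C=0 D=0 ZF=0 PC=9
Step 10: PC=9 exec 'SUB A, C'. After: A=10 B=10 C=0 D=0 ZF=0 PC=10
Step 11: PC=10 exec 'HALT'. After: A=10 B=10 C=0 D=0 ZF=0 PC=10 HALTED
Total instructions executed: 11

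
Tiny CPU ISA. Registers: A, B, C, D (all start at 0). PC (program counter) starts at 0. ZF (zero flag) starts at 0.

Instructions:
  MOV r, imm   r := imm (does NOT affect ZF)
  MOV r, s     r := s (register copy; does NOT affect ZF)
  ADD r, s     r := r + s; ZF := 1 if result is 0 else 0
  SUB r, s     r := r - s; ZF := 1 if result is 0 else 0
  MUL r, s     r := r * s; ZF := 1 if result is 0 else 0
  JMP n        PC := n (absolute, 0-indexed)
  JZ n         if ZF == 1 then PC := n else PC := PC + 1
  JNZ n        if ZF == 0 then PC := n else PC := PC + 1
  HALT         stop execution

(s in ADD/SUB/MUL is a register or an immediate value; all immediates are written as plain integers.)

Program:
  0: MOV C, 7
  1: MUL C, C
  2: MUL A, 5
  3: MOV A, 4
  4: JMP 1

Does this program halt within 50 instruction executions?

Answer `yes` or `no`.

Answer: no

Derivation:
Step 1: PC=0 exec 'MOV C, 7'. After: A=0 B=0 C=7 D=0 ZF=0 PC=1
Step 2: PC=1 exec 'MUL C, C'. After: A=0 B=0 C=49 D=0 ZF=0 PC=2
Step 3: PC=2 exec 'MUL A, 5'. After: A=0 B=0 C=49 D=0 ZF=1 PC=3
Step 4: PC=3 exec 'MOV A, 4'. After: A=4 B=0 C=49 D=0 ZF=1 PC=4
Step 5: PC=4 exec 'JMP 1'. After: A=4 B=0 C=49 D=0 ZF=1 PC=1
Step 6: PC=1 exec 'MUL C, C'. After: A=4 B=0 C=2401 D=0 ZF=0 PC=2
Step 7: PC=2 exec 'MUL A, 5'. After: A=20 B=0 C=2401 D=0 ZF=0 PC=3
Step 8: PC=3 exec 'MOV A, 4'. After: A=4 B=0 C=2401 D=0 ZF=0 PC=4
Step 9: PC=4 exec 'JMP 1'. After: A=4 B=0 C=2401 D=0 ZF=0 PC=1
Step 10: PC=1 exec 'MUL C, C'. After: A=4 B=0 C=5764801 D=0 ZF=0 PC=2
Step 11: PC=2 exec 'MUL A, 5'. After: A=20 B=0 C=5764801 D=0 ZF=0 PC=3
Step 12: PC=3 exec 'MOV A, 4'. After: A=4 B=0 C=5764801 D=0 ZF=0 PC=4
Step 13: PC=4 exec 'JMP 1'. After: A=4 B=0 C=5764801 D=0 ZF=0 PC=1
Step 14: PC=1 exec 'MUL C, C'. After: A=4 B=0 C=33232930569601 D=0 ZF=0 PC=2
Step 15: PC=2 exec 'MUL A, 5'. After: A=20 B=0 C=33232930569601 D=0 ZF=0 PC=3
After 50 steps: not halted. PC revisits the same instructions with no path to HALT; will never halt.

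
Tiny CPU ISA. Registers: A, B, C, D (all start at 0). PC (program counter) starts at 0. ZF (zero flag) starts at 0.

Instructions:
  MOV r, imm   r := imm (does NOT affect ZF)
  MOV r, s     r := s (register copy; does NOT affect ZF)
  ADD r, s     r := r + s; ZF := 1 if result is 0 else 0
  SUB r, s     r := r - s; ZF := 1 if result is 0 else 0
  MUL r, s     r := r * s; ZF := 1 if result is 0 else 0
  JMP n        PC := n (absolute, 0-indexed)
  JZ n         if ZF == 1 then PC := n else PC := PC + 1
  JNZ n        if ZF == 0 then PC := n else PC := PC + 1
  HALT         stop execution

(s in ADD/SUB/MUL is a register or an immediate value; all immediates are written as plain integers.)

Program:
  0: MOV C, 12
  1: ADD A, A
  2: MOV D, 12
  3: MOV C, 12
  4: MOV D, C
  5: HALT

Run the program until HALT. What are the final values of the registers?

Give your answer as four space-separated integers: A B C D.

Answer: 0 0 12 12

Derivation:
Step 1: PC=0 exec 'MOV C, 12'. After: A=0 B=0 C=12 D=0 ZF=0 PC=1
Step 2: PC=1 exec 'ADD A, A'. After: A=0 B=0 C=12 D=0 ZF=1 PC=2
Step 3: PC=2 exec 'MOV D, 12'. After: A=0 B=0 C=12 D=12 ZF=1 PC=3
Step 4: PC=3 exec 'MOV C, 12'. After: A=0 B=0 C=12 D=12 ZF=1 PC=4
Step 5: PC=4 exec 'MOV D, C'. After: A=0 B=0 C=12 D=12 ZF=1 PC=5
Step 6: PC=5 exec 'HALT'. After: A=0 B=0 C=12 D=12 ZF=1 PC=5 HALTED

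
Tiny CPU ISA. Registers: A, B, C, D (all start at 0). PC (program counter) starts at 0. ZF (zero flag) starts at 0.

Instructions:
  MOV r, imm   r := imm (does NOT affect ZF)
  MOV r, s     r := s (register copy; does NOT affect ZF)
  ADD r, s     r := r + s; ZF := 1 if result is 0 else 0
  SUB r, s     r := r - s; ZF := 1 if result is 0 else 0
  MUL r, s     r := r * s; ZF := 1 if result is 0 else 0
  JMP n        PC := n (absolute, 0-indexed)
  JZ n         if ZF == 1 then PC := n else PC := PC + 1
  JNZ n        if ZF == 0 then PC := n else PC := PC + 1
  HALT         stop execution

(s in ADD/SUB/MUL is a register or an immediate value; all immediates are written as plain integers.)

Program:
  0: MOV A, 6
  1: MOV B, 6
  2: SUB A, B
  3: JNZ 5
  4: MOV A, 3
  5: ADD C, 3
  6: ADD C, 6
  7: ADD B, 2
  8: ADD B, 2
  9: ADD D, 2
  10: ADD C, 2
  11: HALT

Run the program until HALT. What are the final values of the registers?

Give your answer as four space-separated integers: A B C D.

Step 1: PC=0 exec 'MOV A, 6'. After: A=6 B=0 C=0 D=0 ZF=0 PC=1
Step 2: PC=1 exec 'MOV B, 6'. After: A=6 B=6 C=0 D=0 ZF=0 PC=2
Step 3: PC=2 exec 'SUB A, B'. After: A=0 B=6 C=0 D=0 ZF=1 PC=3
Step 4: PC=3 exec 'JNZ 5'. After: A=0 B=6 C=0 D=0 ZF=1 PC=4
Step 5: PC=4 exec 'MOV A, 3'. After: A=3 B=6 C=0 D=0 ZF=1 PC=5
Step 6: PC=5 exec 'ADD C, 3'. After: A=3 B=6 C=3 D=0 ZF=0 PC=6
Step 7: PC=6 exec 'ADD C, 6'. After: A=3 B=6 C=9 D=0 ZF=0 PC=7
Step 8: PC=7 exec 'ADD B, 2'. After: A=3 B=8 C=9 D=0 ZF=0 PC=8
Step 9: PC=8 exec 'ADD B, 2'. After: A=3 B=10 C=9 D=0 ZF=0 PC=9
Step 10: PC=9 exec 'ADD D, 2'. After: A=3 B=10 C=9 D=2 ZF=0 PC=10
Step 11: PC=10 exec 'ADD C, 2'. After: A=3 B=10 C=11 D=2 ZF=0 PC=11
Step 12: PC=11 exec 'HALT'. After: A=3 B=10 C=11 D=2 ZF=0 PC=11 HALTED

Answer: 3 10 11 2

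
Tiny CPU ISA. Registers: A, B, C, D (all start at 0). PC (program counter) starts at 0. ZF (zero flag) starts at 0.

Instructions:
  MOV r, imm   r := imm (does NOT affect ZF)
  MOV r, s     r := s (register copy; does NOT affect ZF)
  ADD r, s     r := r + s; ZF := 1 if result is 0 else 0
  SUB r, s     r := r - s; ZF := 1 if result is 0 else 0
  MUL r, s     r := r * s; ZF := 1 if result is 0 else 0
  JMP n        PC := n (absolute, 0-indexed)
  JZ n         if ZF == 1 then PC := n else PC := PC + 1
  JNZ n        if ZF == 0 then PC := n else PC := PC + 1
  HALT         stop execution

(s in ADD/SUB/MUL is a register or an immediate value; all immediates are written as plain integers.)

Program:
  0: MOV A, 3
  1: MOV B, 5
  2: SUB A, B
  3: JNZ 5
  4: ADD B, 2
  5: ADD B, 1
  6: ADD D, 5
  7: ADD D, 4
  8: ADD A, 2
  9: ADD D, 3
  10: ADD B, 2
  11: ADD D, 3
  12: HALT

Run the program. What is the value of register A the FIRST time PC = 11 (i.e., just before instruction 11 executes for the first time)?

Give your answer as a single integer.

Step 1: PC=0 exec 'MOV A, 3'. After: A=3 B=0 C=0 D=0 ZF=0 PC=1
Step 2: PC=1 exec 'MOV B, 5'. After: A=3 B=5 C=0 D=0 ZF=0 PC=2
Step 3: PC=2 exec 'SUB A, B'. After: A=-2 B=5 C=0 D=0 ZF=0 PC=3
Step 4: PC=3 exec 'JNZ 5'. After: A=-2 B=5 C=0 D=0 ZF=0 PC=5
Step 5: PC=5 exec 'ADD B, 1'. After: A=-2 B=6 C=0 D=0 ZF=0 PC=6
Step 6: PC=6 exec 'ADD D, 5'. After: A=-2 B=6 C=0 D=5 ZF=0 PC=7
Step 7: PC=7 exec 'ADD D, 4'. After: A=-2 B=6 C=0 D=9 ZF=0 PC=8
Step 8: PC=8 exec 'ADD A, 2'. After: A=0 B=6 C=0 D=9 ZF=1 PC=9
Step 9: PC=9 exec 'ADD D, 3'. After: A=0 B=6 C=0 D=12 ZF=0 PC=10
Step 10: PC=10 exec 'ADD B, 2'. After: A=0 B=8 C=0 D=12 ZF=0 PC=11
First time PC=11: A=0

0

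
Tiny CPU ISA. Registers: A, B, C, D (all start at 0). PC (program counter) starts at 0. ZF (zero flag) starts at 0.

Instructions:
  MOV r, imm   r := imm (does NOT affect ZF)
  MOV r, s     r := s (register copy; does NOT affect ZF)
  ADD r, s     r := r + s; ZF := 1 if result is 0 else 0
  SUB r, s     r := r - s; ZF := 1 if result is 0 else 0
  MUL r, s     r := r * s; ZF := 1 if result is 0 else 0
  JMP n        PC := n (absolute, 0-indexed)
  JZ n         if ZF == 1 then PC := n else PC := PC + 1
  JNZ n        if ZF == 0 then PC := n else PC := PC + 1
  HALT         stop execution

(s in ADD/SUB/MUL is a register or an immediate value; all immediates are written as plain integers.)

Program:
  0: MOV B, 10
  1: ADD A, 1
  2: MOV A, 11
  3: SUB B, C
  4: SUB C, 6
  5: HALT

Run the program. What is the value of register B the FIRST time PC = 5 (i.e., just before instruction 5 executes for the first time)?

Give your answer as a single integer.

Step 1: PC=0 exec 'MOV B, 10'. After: A=0 B=10 C=0 D=0 ZF=0 PC=1
Step 2: PC=1 exec 'ADD A, 1'. After: A=1 B=10 C=0 D=0 ZF=0 PC=2
Step 3: PC=2 exec 'MOV A, 11'. After: A=11 B=10 C=0 D=0 ZF=0 PC=3
Step 4: PC=3 exec 'SUB B, C'. After: A=11 B=10 C=0 D=0 ZF=0 PC=4
Step 5: PC=4 exec 'SUB C, 6'. After: A=11 B=10 C=-6 D=0 ZF=0 PC=5
First time PC=5: B=10

10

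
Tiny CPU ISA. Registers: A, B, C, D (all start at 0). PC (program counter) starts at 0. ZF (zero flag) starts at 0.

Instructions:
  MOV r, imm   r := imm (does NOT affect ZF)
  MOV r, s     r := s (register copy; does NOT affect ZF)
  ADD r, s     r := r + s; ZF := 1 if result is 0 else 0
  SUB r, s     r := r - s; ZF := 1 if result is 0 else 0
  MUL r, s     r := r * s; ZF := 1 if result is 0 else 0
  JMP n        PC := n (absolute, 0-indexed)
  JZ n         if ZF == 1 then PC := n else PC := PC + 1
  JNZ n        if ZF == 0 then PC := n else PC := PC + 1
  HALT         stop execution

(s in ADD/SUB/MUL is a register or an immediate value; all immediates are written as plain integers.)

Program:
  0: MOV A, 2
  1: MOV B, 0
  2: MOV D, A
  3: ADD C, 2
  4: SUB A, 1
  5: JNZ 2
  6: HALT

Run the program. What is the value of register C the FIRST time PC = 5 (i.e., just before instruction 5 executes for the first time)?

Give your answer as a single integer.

Step 1: PC=0 exec 'MOV A, 2'. After: A=2 B=0 C=0 D=0 ZF=0 PC=1
Step 2: PC=1 exec 'MOV B, 0'. After: A=2 B=0 C=0 D=0 ZF=0 PC=2
Step 3: PC=2 exec 'MOV D, A'. After: A=2 B=0 C=0 D=2 ZF=0 PC=3
Step 4: PC=3 exec 'ADD C, 2'. After: A=2 B=0 C=2 D=2 ZF=0 PC=4
Step 5: PC=4 exec 'SUB A, 1'. After: A=1 B=0 C=2 D=2 ZF=0 PC=5
First time PC=5: C=2

2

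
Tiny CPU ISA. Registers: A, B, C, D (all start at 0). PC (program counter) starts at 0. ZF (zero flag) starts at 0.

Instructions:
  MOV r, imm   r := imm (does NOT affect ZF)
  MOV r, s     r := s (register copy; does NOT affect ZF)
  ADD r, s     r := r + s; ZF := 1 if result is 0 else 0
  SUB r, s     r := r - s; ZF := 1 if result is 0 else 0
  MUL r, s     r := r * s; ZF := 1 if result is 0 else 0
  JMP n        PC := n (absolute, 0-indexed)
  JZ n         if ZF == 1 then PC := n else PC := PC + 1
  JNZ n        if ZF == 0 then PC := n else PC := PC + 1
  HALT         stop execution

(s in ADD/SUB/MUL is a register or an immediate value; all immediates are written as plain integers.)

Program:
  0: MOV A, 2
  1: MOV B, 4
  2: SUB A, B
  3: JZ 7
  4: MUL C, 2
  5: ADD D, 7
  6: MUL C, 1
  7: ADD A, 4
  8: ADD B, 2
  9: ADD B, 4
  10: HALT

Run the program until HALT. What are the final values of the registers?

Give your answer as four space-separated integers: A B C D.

Step 1: PC=0 exec 'MOV A, 2'. After: A=2 B=0 C=0 D=0 ZF=0 PC=1
Step 2: PC=1 exec 'MOV B, 4'. After: A=2 B=4 C=0 D=0 ZF=0 PC=2
Step 3: PC=2 exec 'SUB A, B'. After: A=-2 B=4 C=0 D=0 ZF=0 PC=3
Step 4: PC=3 exec 'JZ 7'. After: A=-2 B=4 C=0 D=0 ZF=0 PC=4
Step 5: PC=4 exec 'MUL C, 2'. After: A=-2 B=4 C=0 D=0 ZF=1 PC=5
Step 6: PC=5 exec 'ADD D, 7'. After: A=-2 B=4 C=0 D=7 ZF=0 PC=6
Step 7: PC=6 exec 'MUL C, 1'. After: A=-2 B=4 C=0 D=7 ZF=1 PC=7
Step 8: PC=7 exec 'ADD A, 4'. After: A=2 B=4 C=0 D=7 ZF=0 PC=8
Step 9: PC=8 exec 'ADD B, 2'. After: A=2 B=6 C=0 D=7 ZF=0 PC=9
Step 10: PC=9 exec 'ADD B, 4'. After: A=2 B=10 C=0 D=7 ZF=0 PC=10
Step 11: PC=10 exec 'HALT'. After: A=2 B=10 C=0 D=7 ZF=0 PC=10 HALTED

Answer: 2 10 0 7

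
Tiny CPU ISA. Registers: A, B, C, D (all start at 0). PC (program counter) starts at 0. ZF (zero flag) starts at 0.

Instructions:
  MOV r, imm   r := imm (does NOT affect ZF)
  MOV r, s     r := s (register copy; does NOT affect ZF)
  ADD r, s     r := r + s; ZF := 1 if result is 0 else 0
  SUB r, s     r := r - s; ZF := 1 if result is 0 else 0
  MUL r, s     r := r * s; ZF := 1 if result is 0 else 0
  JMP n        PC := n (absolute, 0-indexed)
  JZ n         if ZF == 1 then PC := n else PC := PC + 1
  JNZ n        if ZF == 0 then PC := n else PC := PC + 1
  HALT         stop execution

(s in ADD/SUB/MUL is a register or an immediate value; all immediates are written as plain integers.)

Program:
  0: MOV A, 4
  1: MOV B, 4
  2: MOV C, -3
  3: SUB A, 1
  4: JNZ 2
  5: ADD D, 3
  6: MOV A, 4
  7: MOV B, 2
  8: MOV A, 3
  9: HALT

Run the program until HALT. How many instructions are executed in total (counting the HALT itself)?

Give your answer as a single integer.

Answer: 19

Derivation:
Step 1: PC=0 exec 'MOV A, 4'. After: A=4 B=0 C=0 D=0 ZF=0 PC=1
Step 2: PC=1 exec 'MOV B, 4'. After: A=4 B=4 C=0 D=0 ZF=0 PC=2
Step 3: PC=2 exec 'MOV C, -3'. After: A=4 B=4 C=-3 D=0 ZF=0 PC=3
Step 4: PC=3 exec 'SUB A, 1'. After: A=3 B=4 C=-3 D=0 ZF=0 PC=4
Step 5: PC=4 exec 'JNZ 2'. After: A=3 B=4 C=-3 D=0 ZF=0 PC=2
Step 6: PC=2 exec 'MOV C, -3'. After: A=3 B=4 C=-3 D=0 ZF=0 PC=3
Step 7: PC=3 exec 'SUB A, 1'. After: A=2 B=4 C=-3 D=0 ZF=0 PC=4
Step 8: PC=4 exec 'JNZ 2'. After: A=2 B=4 C=-3 D=0 ZF=0 PC=2
Step 9: PC=2 exec 'MOV C, -3'. After: A=2 B=4 C=-3 D=0 ZF=0 PC=3
Step 10: PC=3 exec 'SUB A, 1'. After: A=1 B=4 C=-3 D=0 ZF=0 PC=4
Step 11: PC=4 exec 'JNZ 2'. After: A=1 B=4 C=-3 D=0 ZF=0 PC=2
Step 12: PC=2 exec 'MOV C, -3'. After: A=1 B=4 C=-3 D=0 ZF=0 PC=3
Step 13: PC=3 exec 'SUB A, 1'. After: A=0 B=4 C=-3 D=0 ZF=1 PC=4
Step 14: PC=4 exec 'JNZ 2'. After: A=0 B=4 C=-3 D=0 ZF=1 PC=5
Step 15: PC=5 exec 'ADD D, 3'. After: A=0 B=4 C=-3 D=3 ZF=0 PC=6
Step 16: PC=6 exec 'MOV A, 4'. After: A=4 B=4 C=-3 D=3 ZF=0 PC=7
Step 17: PC=7 exec 'MOV B, 2'. After: A=4 B=2 C=-3 D=3 ZF=0 PC=8
Step 18: PC=8 exec 'MOV A, 3'. After: A=3 B=2 C=-3 D=3 ZF=0 PC=9
Step 19: PC=9 exec 'HALT'. After: A=3 B=2 C=-3 D=3 ZF=0 PC=9 HALTED
Total instructions executed: 19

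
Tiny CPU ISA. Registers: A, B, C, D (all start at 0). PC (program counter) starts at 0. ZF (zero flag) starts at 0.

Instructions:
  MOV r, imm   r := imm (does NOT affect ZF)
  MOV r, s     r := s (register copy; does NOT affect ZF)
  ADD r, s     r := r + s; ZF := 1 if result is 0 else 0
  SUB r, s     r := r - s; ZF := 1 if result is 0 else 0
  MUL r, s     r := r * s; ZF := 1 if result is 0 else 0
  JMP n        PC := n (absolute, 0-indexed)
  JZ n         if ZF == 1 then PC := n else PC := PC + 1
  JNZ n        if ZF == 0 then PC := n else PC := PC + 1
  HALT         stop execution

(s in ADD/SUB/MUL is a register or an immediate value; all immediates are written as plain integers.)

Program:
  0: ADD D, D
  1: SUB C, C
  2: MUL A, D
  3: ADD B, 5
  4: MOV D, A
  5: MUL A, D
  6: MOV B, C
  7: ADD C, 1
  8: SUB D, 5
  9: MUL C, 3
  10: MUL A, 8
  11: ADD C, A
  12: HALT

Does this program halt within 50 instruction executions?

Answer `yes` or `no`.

Step 1: PC=0 exec 'ADD D, D'. After: A=0 B=0 C=0 D=0 ZF=1 PC=1
Step 2: PC=1 exec 'SUB C, C'. After: A=0 B=0 C=0 D=0 ZF=1 PC=2
Step 3: PC=2 exec 'MUL A, D'. After: A=0 B=0 C=0 D=0 ZF=1 PC=3
Step 4: PC=3 exec 'ADD B, 5'. After: A=0 B=5 C=0 D=0 ZF=0 PC=4
Step 5: PC=4 exec 'MOV D, A'. After: A=0 B=5 C=0 D=0 ZF=0 PC=5
Step 6: PC=5 exec 'MUL A, D'. After: A=0 B=5 C=0 D=0 ZF=1 PC=6
Step 7: PC=6 exec 'MOV B, C'. After: A=0 B=0 C=0 D=0 ZF=1 PC=7
Step 8: PC=7 exec 'ADD C, 1'. After: A=0 B=0 C=1 D=0 ZF=0 PC=8
Step 9: PC=8 exec 'SUB D, 5'. After: A=0 B=0 C=1 D=-5 ZF=0 PC=9
Step 10: PC=9 exec 'MUL C, 3'. After: A=0 B=0 C=3 D=-5 ZF=0 PC=10
Step 11: PC=10 exec 'MUL A, 8'. After: A=0 B=0 C=3 D=-5 ZF=1 PC=11
Step 12: PC=11 exec 'ADD C, A'. After: A=0 B=0 C=3 D=-5 ZF=0 PC=12
Step 13: PC=12 exec 'HALT'. After: A=0 B=0 C=3 D=-5 ZF=0 PC=12 HALTED

Answer: yes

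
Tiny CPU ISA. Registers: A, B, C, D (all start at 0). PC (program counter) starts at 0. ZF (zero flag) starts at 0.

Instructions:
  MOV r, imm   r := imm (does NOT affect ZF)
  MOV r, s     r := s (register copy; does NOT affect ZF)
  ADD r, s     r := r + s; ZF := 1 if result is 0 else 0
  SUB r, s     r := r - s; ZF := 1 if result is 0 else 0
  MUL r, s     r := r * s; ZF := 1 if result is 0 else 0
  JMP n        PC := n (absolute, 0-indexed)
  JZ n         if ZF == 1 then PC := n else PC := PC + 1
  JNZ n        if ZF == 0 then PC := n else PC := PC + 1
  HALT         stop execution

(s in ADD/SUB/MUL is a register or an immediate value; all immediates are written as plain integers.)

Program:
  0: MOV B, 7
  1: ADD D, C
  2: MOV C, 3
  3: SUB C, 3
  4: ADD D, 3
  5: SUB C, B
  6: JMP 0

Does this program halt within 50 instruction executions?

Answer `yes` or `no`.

Answer: no

Derivation:
Step 1: PC=0 exec 'MOV B, 7'. After: A=0 B=7 C=0 D=0 ZF=0 PC=1
Step 2: PC=1 exec 'ADD D, C'. After: A=0 B=7 C=0 D=0 ZF=1 PC=2
Step 3: PC=2 exec 'MOV C, 3'. After: A=0 B=7 C=3 D=0 ZF=1 PC=3
Step 4: PC=3 exec 'SUB C, 3'. After: A=0 B=7 C=0 D=0 ZF=1 PC=4
Step 5: PC=4 exec 'ADD D, 3'. After: A=0 B=7 C=0 D=3 ZF=0 PC=5
Step 6: PC=5 exec 'SUB C, B'. After: A=0 B=7 C=-7 D=3 ZF=0 PC=6
Step 7: PC=6 exec 'JMP 0'. After: A=0 B=7 C=-7 D=3 ZF=0 PC=0
Step 8: PC=0 exec 'MOV B, 7'. After: A=0 B=7 C=-7 D=3 ZF=0 PC=1
Step 9: PC=1 exec 'ADD D, C'. After: A=0 B=7 C=-7 D=-4 ZF=0 PC=2
Step 10: PC=2 exec 'MOV C, 3'. After: A=0 B=7 C=3 D=-4 ZF=0 PC=3
Step 11: PC=3 exec 'SUB C, 3'. After: A=0 B=7 C=0 D=-4 ZF=1 PC=4
Step 12: PC=4 exec 'ADD D, 3'. After: A=0 B=7 C=0 D=-1 ZF=0 PC=5
Step 13: PC=5 exec 'SUB C, B'. After: A=0 B=7 C=-7 D=-1 ZF=0 PC=6
Step 14: PC=6 exec 'JMP 0'. After: A=0 B=7 C=-7 D=-1 ZF=0 PC=0
Step 15: PC=0 exec 'MOV B, 7'. After: A=0 B=7 C=-7 D=-1 ZF=0 PC=1
After 50 steps: not halted. PC revisits the same instructions with no path to HALT; will never halt.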